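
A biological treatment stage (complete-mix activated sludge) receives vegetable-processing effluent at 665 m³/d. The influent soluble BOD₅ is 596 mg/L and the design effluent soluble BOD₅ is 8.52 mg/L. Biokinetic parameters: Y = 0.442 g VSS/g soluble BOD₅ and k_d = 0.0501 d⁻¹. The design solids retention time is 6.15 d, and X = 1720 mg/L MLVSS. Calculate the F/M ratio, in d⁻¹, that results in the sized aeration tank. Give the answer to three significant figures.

F/M ≈ 0.488 d⁻¹

Rearranging the biomass balance for a CMAS with decay, V = Y·Q·ΔS·θ_c / [X·(1+k_d θ_c)] = 0.442 × 665 × (596 − 8.52) × 6.15 / [1720 × (1 + 0.0501 × 6.15)] = 1.06×10^6 / 2250 = 472.0 m³.
Food-to-microorganism ratio F/M = Q S₀ / (V X) = 665 × 596 / (472.0 × 1720) = 0.4882 d⁻¹.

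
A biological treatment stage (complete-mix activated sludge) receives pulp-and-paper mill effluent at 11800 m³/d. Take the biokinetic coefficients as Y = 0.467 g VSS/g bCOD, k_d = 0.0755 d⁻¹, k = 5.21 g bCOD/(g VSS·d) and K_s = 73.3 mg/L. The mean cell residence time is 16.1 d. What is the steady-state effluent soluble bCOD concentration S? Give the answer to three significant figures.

S ≈ 4.39 mg/L

Effluent substrate depends only on kinetics and SRT: S = K_s(1 + k_d θ_c) / [θ_c(Yk − k_d) − 1] = 73.3 × (1 + 0.0755 × 16.1) / [16.1 × (0.467 × 5.21 − 0.0755) − 1] = 162.4 / 36.96 = 4.394 mg/L.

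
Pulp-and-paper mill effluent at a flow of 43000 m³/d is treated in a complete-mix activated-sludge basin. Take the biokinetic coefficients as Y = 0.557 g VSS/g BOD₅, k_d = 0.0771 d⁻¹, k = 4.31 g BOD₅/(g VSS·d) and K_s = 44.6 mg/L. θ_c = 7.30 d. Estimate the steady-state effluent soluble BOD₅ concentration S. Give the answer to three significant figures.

Effluent substrate depends only on kinetics and SRT: S = K_s(1 + k_d θ_c) / [θ_c(Yk − k_d) − 1] = 44.6 × (1 + 0.0771 × 7.30) / [7.30 × (0.557 × 4.31 − 0.0771) − 1] = 69.70 / 15.96 = 4.367 mg/L.

S ≈ 4.37 mg/L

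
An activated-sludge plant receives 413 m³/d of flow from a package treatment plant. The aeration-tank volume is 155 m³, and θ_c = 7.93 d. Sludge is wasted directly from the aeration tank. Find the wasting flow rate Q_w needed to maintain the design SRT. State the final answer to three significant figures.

Q_w ≈ 19.5 m³/d

For wasting at MLVSS concentration, Q_w = V/θ_c = 155.0/7.93 = 19.55 m³/d.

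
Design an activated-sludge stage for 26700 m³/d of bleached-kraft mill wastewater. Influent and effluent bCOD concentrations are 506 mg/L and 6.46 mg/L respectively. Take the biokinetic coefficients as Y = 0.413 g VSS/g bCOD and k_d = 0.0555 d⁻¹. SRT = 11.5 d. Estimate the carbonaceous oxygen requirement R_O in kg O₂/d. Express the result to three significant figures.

Observed yield with endogenous decay: Y_obs = Y / (1 + k_d·θ_c) = 0.413 / (1 + 0.0555 × 11.5) = 0.413 / 1.638 = 0.2521 g VSS/g bCOD.
Q·(S₀ − S) = 26700 × (506 − 6.46) × 10⁻³ = 13338 kg/d removed.
Biomass synthesised: P_X = Y_obs × 13338 = 3362 kg VSS/d.
Carbonaceous O₂ demand = substrate oxidised − cell-mass equivalent = 13338 − 1.42 × 3362 = 8563 kg O₂/d.

R_O ≈ 8560 kg O₂/d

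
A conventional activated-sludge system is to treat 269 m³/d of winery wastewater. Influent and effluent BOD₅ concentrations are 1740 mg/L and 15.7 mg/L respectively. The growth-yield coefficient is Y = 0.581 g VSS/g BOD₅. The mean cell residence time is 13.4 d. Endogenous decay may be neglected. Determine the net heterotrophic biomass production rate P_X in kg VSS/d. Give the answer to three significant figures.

P_X ≈ 269 kg VSS/d

With endogenous decay neglected, the observed yield equals the true yield: Y_obs = Y = 0.581 g VSS/g BOD₅.
Mass of BOD₅ removed per day: Q(S₀ − S) = 269 × 1724 g/m³ = 463.8 kg/d.
So the net sludge growth is P_X = 0.5810 × 463.8 = 269.5 kg VSS/d.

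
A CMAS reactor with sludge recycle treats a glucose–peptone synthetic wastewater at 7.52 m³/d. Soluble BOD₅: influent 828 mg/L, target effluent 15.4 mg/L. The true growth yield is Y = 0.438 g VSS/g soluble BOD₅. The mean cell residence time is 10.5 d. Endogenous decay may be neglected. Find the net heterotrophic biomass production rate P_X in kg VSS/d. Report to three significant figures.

P_X ≈ 2.68 kg VSS/d

With endogenous decay neglected, the observed yield equals the true yield: Y_obs = Y = 0.438 g VSS/g soluble BOD₅.
Q·(S₀ − S) = 7.52 × (828 − 15.4) × 10⁻³ = 6.111 kg/d removed.
Net biomass production P_X = Y_obs × Q·(S₀ − S) = 0.4380 × 6.111 = 2.677 kg VSS/d.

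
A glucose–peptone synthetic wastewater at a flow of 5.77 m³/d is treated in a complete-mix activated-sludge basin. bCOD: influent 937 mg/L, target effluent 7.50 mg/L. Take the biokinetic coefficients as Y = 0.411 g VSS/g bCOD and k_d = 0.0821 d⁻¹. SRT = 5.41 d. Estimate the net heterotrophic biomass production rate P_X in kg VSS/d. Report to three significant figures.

P_X ≈ 1.53 kg VSS/d

Correct the yield for decay: Y_obs = Y/(1 + k_d θ_c) = 0.411 / (1 + 0.0821 × 5.41) = 0.411 / 1.444 = 0.2846.
Substrate removed = Q·(S₀ − S) = 5.77 m³/d × (937 − 7.50) g/m³ = 5.36×10^3 g/d = 5.363 kg/d.
Net biomass production P_X = Y_obs × Q·(S₀ − S) = 0.2846 × 5.363 = 1.526 kg VSS/d.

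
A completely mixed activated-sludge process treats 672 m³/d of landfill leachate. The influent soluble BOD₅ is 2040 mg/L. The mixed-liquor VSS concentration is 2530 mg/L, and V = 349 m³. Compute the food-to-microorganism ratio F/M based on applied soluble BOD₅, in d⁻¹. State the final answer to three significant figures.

F/M ≈ 1.55 d⁻¹

Food-to-microorganism ratio F/M = Q S₀ / (V X) = 672 × 2040 / (349.0 × 2530) = 1.553 d⁻¹.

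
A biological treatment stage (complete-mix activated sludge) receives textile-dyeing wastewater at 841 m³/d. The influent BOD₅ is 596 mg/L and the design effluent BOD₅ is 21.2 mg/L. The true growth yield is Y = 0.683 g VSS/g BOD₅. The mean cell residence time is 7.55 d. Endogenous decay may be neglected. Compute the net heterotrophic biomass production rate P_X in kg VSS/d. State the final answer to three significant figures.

No decay correction is needed, so Y_obs = Y = 0.683.
Q·(S₀ − S) = 841 × (596 − 21.2) × 10⁻³ = 483.4 kg/d removed.
Net biomass production P_X = Y_obs × Q·(S₀ − S) = 0.6830 × 483.4 = 330.2 kg VSS/d.

P_X ≈ 330 kg VSS/d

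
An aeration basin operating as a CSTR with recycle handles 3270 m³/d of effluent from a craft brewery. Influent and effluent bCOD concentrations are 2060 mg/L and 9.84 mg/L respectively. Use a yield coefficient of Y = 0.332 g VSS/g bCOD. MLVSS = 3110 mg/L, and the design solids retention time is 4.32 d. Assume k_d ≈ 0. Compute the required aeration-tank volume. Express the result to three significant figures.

V ≈ 3090 m³

V·X = Y·Q·ΔS·θ_c gives V = 0.332 × 3270 × (2060 − 9.84) × 4.32 / 3110 = 3092 m³.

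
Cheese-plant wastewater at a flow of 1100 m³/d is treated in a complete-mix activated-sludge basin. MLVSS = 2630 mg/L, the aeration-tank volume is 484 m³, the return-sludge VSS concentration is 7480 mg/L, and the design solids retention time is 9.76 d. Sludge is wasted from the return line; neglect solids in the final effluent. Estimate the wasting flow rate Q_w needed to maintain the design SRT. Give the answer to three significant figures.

Wasting from the return line (neglecting effluent solids): Q_w = V·X / (θ_c·X_r) = 484.0 × 2630 / (9.76 × 7480) = 17.44 m³/d.

Q_w ≈ 17.4 m³/d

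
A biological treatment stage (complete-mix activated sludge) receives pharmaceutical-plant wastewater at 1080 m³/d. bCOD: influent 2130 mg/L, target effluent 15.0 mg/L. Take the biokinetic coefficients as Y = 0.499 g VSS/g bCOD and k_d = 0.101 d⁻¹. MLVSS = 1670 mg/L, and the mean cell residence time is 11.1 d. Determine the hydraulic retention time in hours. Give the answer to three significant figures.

Rearranging the biomass balance for a CMAS with decay, V = Y·Q·ΔS·θ_c / [X·(1+k_d θ_c)] = 0.499 × 1080 × (2130 − 15.0) × 11.1 / [1670 × (1 + 0.101 × 11.1)] = 1.27×10^7 / 3542 = 3572 m³.
HRT = V/Q = 3572 m³ / 1080 m³·d⁻¹ = 3.307 d × 24 = 79.37 h.

τ ≈ 79.4 h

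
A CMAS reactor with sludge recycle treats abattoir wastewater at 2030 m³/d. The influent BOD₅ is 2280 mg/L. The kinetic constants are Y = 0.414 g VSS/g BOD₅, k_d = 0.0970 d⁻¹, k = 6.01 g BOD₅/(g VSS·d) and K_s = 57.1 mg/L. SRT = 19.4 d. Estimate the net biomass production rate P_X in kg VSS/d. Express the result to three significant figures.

P_X ≈ 664 kg VSS/d

Effluent substrate depends only on kinetics and SRT: S = K_s(1 + k_d θ_c) / [θ_c(Yk − k_d) − 1] = 57.1 × (1 + 0.0970 × 19.4) / [19.4 × (0.414 × 6.01 − 0.0970) − 1] = 164.6 / 45.39 = 3.625 mg/L.
The observed yield is Y_obs = Y/(1 + k_d·θ_c) = 0.414 / (1 + 0.0970 × 19.4) = 0.414 / 2.882 = 0.1437 g VSS per g BOD₅ removed.
Q·(S₀ − S) = 2030 × (2280 − 3.63) × 10⁻³ = 4621 kg/d removed.
P_X = Y_obs · Q(S₀ − S) = 0.1437 × 4621 = 663.9 kg VSS/d.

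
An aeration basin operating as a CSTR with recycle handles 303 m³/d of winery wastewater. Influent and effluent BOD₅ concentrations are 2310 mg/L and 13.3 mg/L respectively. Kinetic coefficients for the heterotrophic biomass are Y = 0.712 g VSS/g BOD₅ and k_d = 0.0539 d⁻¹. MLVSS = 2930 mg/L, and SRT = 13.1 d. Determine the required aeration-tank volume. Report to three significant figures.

Rearranging the biomass balance for a CMAS with decay, V = Y·Q·ΔS·θ_c / [X·(1+k_d θ_c)] = 0.712 × 303 × (2310 − 13.3) × 13.1 / [2930 × (1 + 0.0539 × 13.1)] = 6.49×10^6 / 4999 = 1298 m³.

V ≈ 1300 m³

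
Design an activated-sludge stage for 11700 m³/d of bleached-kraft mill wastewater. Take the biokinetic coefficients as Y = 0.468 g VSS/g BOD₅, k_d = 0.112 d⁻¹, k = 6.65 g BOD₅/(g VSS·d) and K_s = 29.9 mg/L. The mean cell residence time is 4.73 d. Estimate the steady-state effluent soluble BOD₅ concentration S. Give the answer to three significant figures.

Effluent substrate depends only on kinetics and SRT: S = K_s(1 + k_d θ_c) / [θ_c(Yk − k_d) − 1] = 29.9 × (1 + 0.112 × 4.73) / [4.73 × (0.468 × 6.65 − 0.112) − 1] = 45.74 / 13.19 = 3.468 mg/L.

S ≈ 3.47 mg/L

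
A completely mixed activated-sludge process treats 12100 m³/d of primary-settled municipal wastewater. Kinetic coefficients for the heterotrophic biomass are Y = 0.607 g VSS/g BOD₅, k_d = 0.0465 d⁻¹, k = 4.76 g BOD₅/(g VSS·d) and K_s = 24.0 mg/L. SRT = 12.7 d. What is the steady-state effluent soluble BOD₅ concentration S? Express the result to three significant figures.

S ≈ 1.09 mg/L

Effluent substrate depends only on kinetics and SRT: S = K_s(1 + k_d θ_c) / [θ_c(Yk − k_d) − 1] = 24.0 × (1 + 0.0465 × 12.7) / [12.7 × (0.607 × 4.76 − 0.0465) − 1] = 38.17 / 35.10 = 1.087 mg/L.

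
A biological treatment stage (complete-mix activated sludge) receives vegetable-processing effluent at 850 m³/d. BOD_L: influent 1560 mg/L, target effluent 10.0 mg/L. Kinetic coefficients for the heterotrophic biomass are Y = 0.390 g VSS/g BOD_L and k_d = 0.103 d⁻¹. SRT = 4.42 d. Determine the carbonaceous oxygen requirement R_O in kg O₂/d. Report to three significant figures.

Correct the yield for decay: Y_obs = Y/(1 + k_d θ_c) = 0.390 / (1 + 0.103 × 4.42) = 0.390 / 1.455 = 0.2680.
Mass of BOD_L removed per day: Q(S₀ − S) = 850 × 1550 g/m³ = 1318 kg/d.
P_X = Y_obs·Q·(S₀ − S) = 0.2680 × 1318 = 353.1 kg VSS/d.
R_O = Q·ΔS − 1.42 P_X = 1318 − 501.4 = 816.1 kg O₂/d.

R_O ≈ 816 kg O₂/d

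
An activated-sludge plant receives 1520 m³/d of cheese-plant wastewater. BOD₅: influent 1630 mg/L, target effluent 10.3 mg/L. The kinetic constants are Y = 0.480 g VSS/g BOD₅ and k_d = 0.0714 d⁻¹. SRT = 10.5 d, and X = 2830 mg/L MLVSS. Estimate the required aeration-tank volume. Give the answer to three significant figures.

From the SRT design equation V = Y Q (S₀−S) θ_c / [X (1 + k_d θ_c)] = 0.480 × 1520 × (1630 − 10.3) × 10.5 / [2830 × (1 + 0.0714 × 10.5)] = 1.24×10^7 / 4952 = 2506 m³.

V ≈ 2510 m³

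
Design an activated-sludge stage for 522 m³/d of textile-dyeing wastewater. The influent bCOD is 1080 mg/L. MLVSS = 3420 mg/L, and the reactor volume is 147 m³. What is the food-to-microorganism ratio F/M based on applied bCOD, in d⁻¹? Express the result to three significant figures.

F/M ≈ 1.12 d⁻¹

Food-to-microorganism ratio F/M = Q S₀ / (V X) = 522 × 1080 / (147.0 × 3420) = 1.121 d⁻¹.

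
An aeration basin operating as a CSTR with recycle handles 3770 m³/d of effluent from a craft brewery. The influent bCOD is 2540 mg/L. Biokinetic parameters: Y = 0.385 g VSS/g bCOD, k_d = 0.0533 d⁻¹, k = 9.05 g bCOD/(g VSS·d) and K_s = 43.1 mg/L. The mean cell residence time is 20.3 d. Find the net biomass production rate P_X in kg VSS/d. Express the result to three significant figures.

P_X ≈ 1770 kg VSS/d

Effluent substrate depends only on kinetics and SRT: S = K_s(1 + k_d θ_c) / [θ_c(Yk − k_d) − 1] = 43.1 × (1 + 0.0533 × 20.3) / [20.3 × (0.385 × 9.05 − 0.0533) − 1] = 89.73 / 68.65 = 1.307 mg/L.
The observed yield is Y_obs = Y/(1 + k_d·θ_c) = 0.385 / (1 + 0.0533 × 20.3) = 0.385 / 2.082 = 0.1849 g VSS per g bCOD removed.
ΔS = 2540 − 1.31 = 2539 mg/L, so the substrate removal rate is 3770 × 2539/1000 = 9571 kg bCOD/d.
Net biomass production P_X = Y_obs × Q·(S₀ − S) = 0.1849 × 9571 = 1770 kg VSS/d.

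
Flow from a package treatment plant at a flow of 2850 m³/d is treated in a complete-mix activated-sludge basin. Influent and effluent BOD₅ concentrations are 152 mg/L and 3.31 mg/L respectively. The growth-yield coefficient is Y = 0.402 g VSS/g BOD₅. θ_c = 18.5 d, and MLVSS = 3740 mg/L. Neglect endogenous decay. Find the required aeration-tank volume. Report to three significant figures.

Biomass mass balance (decay neglected): V·X = Y·Q·(S₀ − S)·θ_c, so V = 0.402 × 2850 × (152 − 3.31) × 18.5 / 3740 = 842.7 m³.

V ≈ 843 m³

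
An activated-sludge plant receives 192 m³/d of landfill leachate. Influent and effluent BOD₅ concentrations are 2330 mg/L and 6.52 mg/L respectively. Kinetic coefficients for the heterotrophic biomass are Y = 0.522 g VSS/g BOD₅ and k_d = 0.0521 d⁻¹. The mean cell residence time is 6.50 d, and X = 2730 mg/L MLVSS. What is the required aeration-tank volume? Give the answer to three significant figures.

V ≈ 414 m³

Steady-state biomass mass balance: V·X·(1 + k_d·θ_c) = Y·Q·(S₀ − S)·θ_c, so V = 0.522 × 192 × (2330 − 6.52) × 6.50 / [2730 × (1 + 0.0521 × 6.50)] = 1.51×10^6 / 3655 = 414.2 m³.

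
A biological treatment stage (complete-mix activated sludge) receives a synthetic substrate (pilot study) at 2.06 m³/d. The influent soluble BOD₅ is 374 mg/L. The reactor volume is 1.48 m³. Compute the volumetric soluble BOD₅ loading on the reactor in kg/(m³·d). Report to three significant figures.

L_v ≈ 0.521 kg soluble BOD₅/(m³·d)

Applied soluble BOD₅ load per unit volume = Q·S₀/V = (2.06 × 374/1000)/1.480 = 0.5206 kg soluble BOD₅·m⁻³·d⁻¹.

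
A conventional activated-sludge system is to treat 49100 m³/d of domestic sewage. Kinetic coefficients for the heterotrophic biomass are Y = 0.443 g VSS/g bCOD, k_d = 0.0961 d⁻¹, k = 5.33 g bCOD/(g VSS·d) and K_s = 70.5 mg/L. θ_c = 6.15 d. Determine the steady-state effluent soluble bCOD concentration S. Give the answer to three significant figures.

For a completely mixed reactor with recycle the Lawrence–McCarty relation gives S = K_s·(1 + k_d·θ_c) / [θ_c·(Y·k − k_d) − 1] = 70.5 × (1 + 0.0961 × 6.15) / [6.15 × (0.443 × 5.33 − 0.0961) − 1] = 112.2 / 12.93 = 8.675 mg/L.

S ≈ 8.67 mg/L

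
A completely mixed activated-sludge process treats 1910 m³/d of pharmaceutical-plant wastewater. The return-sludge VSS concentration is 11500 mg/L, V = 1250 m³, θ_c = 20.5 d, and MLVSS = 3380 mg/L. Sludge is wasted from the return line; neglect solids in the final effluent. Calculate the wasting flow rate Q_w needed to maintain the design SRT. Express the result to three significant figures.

Q_w ≈ 17.9 m³/d

Q_w = (V·X)/(θ_c X_r) = 1250 × 3380 / (20.5 × 11500) = 17.92 m³/d.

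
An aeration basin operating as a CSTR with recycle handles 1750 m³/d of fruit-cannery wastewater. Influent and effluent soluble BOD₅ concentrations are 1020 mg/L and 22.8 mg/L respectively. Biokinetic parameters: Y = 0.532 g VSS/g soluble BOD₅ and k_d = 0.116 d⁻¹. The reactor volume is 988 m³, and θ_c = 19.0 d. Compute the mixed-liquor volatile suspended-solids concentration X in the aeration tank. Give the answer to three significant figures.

X ≈ 5570 mg/L

From V·X·(1 + k_d·θ_c) = Y·Q·(S₀ − S)·θ_c: X = 0.532 × 1750 × (1020 − 22.8) × 19.0 / [988 × (1 + 0.116 × 19.0)] = 5572 mg/L.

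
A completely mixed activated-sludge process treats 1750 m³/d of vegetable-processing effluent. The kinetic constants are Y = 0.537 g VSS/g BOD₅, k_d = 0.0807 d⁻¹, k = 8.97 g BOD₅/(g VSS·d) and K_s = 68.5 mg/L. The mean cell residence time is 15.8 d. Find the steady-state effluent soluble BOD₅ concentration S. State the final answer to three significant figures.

Effluent substrate depends only on kinetics and SRT: S = K_s(1 + k_d θ_c) / [θ_c(Yk − k_d) − 1] = 68.5 × (1 + 0.0807 × 15.8) / [15.8 × (0.537 × 8.97 − 0.0807) − 1] = 155.8 / 73.83 = 2.111 mg/L.

S ≈ 2.11 mg/L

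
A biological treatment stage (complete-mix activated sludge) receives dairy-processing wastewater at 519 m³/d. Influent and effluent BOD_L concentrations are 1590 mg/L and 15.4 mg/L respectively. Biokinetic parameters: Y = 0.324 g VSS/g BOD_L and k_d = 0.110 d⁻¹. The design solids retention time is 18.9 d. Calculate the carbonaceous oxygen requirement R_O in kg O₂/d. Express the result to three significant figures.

Correct the yield for decay: Y_obs = Y/(1 + k_d θ_c) = 0.324 / (1 + 0.110 × 18.9) = 0.324 / 3.079 = 0.1052.
Mass of BOD_L removed per day: Q(S₀ − S) = 519 × 1575 g/m³ = 817.2 kg/d.
P_X = Y_obs·Q·(S₀ − S) = 0.1052 × 817.2 = 85.99 kg VSS/d.
Carbonaceous O₂ demand = substrate oxidised − cell-mass equivalent = 817.2 − 1.42 × 85.99 = 695.1 kg O₂/d.

R_O ≈ 695 kg O₂/d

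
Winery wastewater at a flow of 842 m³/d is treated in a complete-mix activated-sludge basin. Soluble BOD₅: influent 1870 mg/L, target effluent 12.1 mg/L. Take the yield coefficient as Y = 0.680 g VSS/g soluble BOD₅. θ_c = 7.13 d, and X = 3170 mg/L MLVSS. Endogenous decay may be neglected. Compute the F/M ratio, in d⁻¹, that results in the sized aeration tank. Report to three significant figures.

F/M ≈ 0.208 d⁻¹

Biomass mass balance (decay neglected): V·X = Y·Q·(S₀ − S)·θ_c, so V = 0.680 × 842 × (1870 − 12.1) × 7.13 / 3170 = 2393 m³.
F/M = applied load / biomass = Q·S₀/(V·X) = 842 × 1870 / (2393 × 3170) = 0.2076 d⁻¹.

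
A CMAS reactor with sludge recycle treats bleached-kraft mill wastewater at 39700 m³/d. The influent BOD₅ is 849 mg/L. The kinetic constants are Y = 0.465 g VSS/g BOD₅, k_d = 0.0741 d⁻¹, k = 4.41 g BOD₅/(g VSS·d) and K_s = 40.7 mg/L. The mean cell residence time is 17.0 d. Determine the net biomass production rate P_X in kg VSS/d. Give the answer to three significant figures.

From the Monod/SRT balance for a CMAS, S = K_s·(1+k_d θ_c)/[θ_c·(Y k − k_d) − 1] = 40.7 × (1 + 0.0741 × 17.0) / [17.0 × (0.465 × 4.41 − 0.0741) − 1] = 91.97 / 32.60 = 2.821 mg/L.
The observed yield is Y_obs = Y/(1 + k_d·θ_c) = 0.465 / (1 + 0.0741 × 17.0) = 0.465 / 2.260 = 0.2058 g VSS per g BOD₅ removed.
Substrate removed = Q·(S₀ − S) = 39700 m³/d × (849 − 2.82) g/m³ = 3.36×10^7 g/d = 33593 kg/d.
So the net sludge growth is P_X = 0.2058 × 33593 = 6913 kg VSS/d.

P_X ≈ 6910 kg VSS/d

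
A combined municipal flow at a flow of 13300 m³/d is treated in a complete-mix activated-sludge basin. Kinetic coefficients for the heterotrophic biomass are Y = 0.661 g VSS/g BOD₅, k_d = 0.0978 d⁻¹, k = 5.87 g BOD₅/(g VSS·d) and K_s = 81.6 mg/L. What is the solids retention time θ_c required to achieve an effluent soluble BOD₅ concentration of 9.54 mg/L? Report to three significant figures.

At the target effluent, Y k S/(K_s+S) = 0.661×5.87×9.54/91.14 = 0.4061 d⁻¹.
θ_c = 1/(μ − k_d) = 1/(0.4061 − 0.0978) = 1/0.3083 = 3.243 d.

θ_c ≈ 3.24 d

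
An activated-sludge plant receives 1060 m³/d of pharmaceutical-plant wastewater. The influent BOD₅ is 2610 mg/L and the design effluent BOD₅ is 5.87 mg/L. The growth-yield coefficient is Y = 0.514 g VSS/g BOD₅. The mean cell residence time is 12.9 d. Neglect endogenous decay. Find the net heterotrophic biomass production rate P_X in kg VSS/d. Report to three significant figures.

Since k_d ≈ 0, Y_obs = Y = 0.514 g VSS/g BOD₅.
ΔS = 2610 − 5.87 = 2604 mg/L, so the substrate removal rate is 1060 × 2604/1000 = 2760 kg BOD₅/d.
Net biomass production P_X = Y_obs × Q·(S₀ − S) = 0.5140 × 2760 = 1419 kg VSS/d.

P_X ≈ 1420 kg VSS/d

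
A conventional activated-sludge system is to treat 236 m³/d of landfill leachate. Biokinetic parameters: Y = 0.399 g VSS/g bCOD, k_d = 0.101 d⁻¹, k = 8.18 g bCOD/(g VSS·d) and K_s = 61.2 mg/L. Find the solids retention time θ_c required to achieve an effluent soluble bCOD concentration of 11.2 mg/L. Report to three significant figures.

θ_c ≈ 2.48 d

Specific growth rate at S = 11.2 mg/L: μ = YkS/(K_s+S) = 0.399·8.18·11.2/(61.2+11.2) = 0.5049 d⁻¹.
Then 1/θ_c = μ − k_d = 0.5049 − 0.101 = 0.4039 d⁻¹, giving θ_c = 2.476 d.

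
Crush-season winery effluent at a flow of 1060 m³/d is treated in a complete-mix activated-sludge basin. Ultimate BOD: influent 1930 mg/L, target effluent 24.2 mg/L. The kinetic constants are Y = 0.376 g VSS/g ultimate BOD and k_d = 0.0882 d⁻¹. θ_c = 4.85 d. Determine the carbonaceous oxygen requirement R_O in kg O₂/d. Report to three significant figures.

The observed yield is Y_obs = Y/(1 + k_d·θ_c) = 0.376 / (1 + 0.0882 × 4.85) = 0.376 / 1.428 = 0.2633 g VSS per g ultimate BOD removed.
Substrate removed = Q·(S₀ − S) = 1060 m³/d × (1930 − 24.2) g/m³ = 2.02×10^6 g/d = 2020 kg/d.
P_X = Y_obs·Q·(S₀ − S) = 0.2633 × 2020 = 532.0 kg VSS/d.
Carbonaceous O₂ demand = substrate oxidised − cell-mass equivalent = 2020 − 1.42 × 532.0 = 1265 kg O₂/d.

R_O ≈ 1260 kg O₂/d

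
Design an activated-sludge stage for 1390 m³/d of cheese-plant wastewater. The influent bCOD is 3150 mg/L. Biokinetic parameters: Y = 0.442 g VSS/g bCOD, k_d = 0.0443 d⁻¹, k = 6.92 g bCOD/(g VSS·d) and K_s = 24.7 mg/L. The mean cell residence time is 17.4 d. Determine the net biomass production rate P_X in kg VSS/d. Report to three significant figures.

P_X ≈ 1090 kg VSS/d

For a completely mixed reactor with recycle the Lawrence–McCarty relation gives S = K_s·(1 + k_d·θ_c) / [θ_c·(Y·k − k_d) − 1] = 24.7 × (1 + 0.0443 × 17.4) / [17.4 × (0.442 × 6.92 − 0.0443) − 1] = 43.74 / 51.45 = 0.8501 mg/L.
Y_obs = Y / (1 + k_d θ_c) = 0.442 / (1 + 0.0443 × 17.4) = 0.442 / 1.771 = 0.2496.
Substrate removed = Q·(S₀ − S) = 1390 m³/d × (3150 − 0.850) g/m³ = 4.38×10^6 g/d = 4377 kg/d.
Net biomass production P_X = Y_obs × Q·(S₀ − S) = 0.2496 × 4377 = 1093 kg VSS/d.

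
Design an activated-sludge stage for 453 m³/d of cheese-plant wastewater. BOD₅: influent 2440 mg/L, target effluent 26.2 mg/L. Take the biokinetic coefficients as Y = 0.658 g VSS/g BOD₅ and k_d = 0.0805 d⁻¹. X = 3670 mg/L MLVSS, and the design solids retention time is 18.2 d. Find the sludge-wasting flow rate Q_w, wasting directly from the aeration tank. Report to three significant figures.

Steady-state biomass mass balance: V·X·(1 + k_d·θ_c) = Y·Q·(S₀ − S)·θ_c, so V = 0.658 × 453 × (2440 − 26.2) × 18.2 / [3670 × (1 + 0.0805 × 18.2)] = 1.31×10^7 / 9047 = 1447 m³.
With mixed-liquor wasting, θ_c = V/Q_w, so Q_w = V/θ_c = 1447/18.2 = 79.53 m³/d.

Q_w ≈ 79.5 m³/d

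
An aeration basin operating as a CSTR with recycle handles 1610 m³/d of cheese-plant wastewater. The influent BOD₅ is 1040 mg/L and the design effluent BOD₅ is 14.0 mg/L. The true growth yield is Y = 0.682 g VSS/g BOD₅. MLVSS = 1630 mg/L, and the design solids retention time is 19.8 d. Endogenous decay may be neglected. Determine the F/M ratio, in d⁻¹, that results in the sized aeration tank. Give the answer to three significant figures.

V·X = Y·Q·ΔS·θ_c gives V = 0.682 × 1610 × (1040 − 14.0) × 19.8 / 1630 = 13685 m³.
F/M = applied load / biomass = Q·S₀/(V·X) = 1610 × 1040 / (13685 × 1630) = 0.07506 d⁻¹.

F/M ≈ 0.0751 d⁻¹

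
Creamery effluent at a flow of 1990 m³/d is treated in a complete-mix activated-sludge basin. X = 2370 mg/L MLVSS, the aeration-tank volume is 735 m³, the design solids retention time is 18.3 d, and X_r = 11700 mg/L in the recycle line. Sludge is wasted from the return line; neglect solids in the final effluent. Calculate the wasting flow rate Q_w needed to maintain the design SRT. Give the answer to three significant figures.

Q_w = (V·X)/(θ_c X_r) = 735.0 × 2370 / (18.3 × 11700) = 8.136 m³/d.

Q_w ≈ 8.14 m³/d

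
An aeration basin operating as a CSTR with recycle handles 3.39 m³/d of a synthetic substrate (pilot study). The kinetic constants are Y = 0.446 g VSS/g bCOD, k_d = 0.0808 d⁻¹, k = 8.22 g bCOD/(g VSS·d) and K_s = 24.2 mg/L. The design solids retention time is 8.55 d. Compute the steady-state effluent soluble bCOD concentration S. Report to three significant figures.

S ≈ 1.38 mg/L

From the Monod/SRT balance for a CMAS, S = K_s·(1+k_d θ_c)/[θ_c·(Y k − k_d) − 1] = 24.2 × (1 + 0.0808 × 8.55) / [8.55 × (0.446 × 8.22 − 0.0808) − 1] = 40.92 / 29.65 = 1.380 mg/L.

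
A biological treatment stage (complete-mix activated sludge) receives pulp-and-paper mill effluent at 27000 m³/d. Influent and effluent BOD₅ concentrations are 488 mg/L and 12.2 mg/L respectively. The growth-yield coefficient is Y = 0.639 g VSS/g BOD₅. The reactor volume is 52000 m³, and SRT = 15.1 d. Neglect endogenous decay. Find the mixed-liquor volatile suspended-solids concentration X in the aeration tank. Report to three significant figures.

X ≈ 2380 mg/L

X = Y·Q·ΔS·θ_c / V = 0.639 × 27000 × (488 − 12.2) × 15.1 / 52000 = 2384 mg/L.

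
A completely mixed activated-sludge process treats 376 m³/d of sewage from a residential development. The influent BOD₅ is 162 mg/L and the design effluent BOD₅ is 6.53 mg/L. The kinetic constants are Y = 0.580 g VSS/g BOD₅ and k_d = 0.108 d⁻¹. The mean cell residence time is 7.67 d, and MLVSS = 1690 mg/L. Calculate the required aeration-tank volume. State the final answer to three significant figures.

V ≈ 84.2 m³

Rearranging the biomass balance for a CMAS with decay, V = Y·Q·ΔS·θ_c / [X·(1+k_d θ_c)] = 0.580 × 376 × (162 − 6.53) × 7.67 / [1690 × (1 + 0.108 × 7.67)] = 2.6×10^5 / 3090 = 84.16 m³.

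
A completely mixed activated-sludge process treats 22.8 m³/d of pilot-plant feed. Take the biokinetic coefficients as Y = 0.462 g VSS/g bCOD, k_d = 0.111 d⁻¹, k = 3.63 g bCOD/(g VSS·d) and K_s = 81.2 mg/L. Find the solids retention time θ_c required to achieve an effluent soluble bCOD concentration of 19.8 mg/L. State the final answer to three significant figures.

θ_c ≈ 4.59 d

From 1/θ_c = Y·k·S/(K_s + S) − k_d: Y·k·S/(K_s+S) = 0.462 × 3.63 × 19.8 / (81.2 + 19.8) = 0.3288 d⁻¹.
1/θ_c = 0.3288 − 0.111 = 0.2178 d⁻¹, so θ_c = 4.592 d.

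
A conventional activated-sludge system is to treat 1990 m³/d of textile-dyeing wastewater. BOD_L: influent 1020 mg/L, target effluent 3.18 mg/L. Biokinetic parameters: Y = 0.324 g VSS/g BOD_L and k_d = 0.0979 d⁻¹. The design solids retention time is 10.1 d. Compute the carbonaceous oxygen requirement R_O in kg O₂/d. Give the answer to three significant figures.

R_O ≈ 1560 kg O₂/d

The observed yield is Y_obs = Y/(1 + k_d·θ_c) = 0.324 / (1 + 0.0979 × 10.1) = 0.324 / 1.989 = 0.1629 g VSS per g BOD_L removed.
Mass of BOD_L removed per day: Q(S₀ − S) = 1990 × 1017 g/m³ = 2023 kg/d.
Net sludge production P_X = 0.1629 × 2023 = 329.7 kg VSS/d.
R_O = Q·ΔS − 1.42 P_X = 2023 − 468.1 = 1555 kg O₂/d.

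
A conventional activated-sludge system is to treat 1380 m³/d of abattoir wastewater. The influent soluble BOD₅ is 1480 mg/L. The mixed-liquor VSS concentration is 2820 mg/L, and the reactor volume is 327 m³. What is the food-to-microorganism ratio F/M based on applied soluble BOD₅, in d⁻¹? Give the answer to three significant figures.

Food-to-microorganism ratio F/M = Q S₀ / (V X) = 1380 × 1480 / (327.0 × 2820) = 2.215 d⁻¹.

F/M ≈ 2.21 d⁻¹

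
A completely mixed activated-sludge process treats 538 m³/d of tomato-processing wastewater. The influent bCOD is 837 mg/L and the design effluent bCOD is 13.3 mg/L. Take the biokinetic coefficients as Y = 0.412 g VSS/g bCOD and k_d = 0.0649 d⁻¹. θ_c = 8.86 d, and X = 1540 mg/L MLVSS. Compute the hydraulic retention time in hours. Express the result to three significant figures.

Rearranging the biomass balance for a CMAS with decay, V = Y·Q·ΔS·θ_c / [X·(1+k_d θ_c)] = 0.412 × 538 × (837 − 13.3) × 8.86 / [1540 × (1 + 0.0649 × 8.86)] = 1.62×10^6 / 2426 = 666.9 m³.
HRT = V/Q = 666.9 m³ / 538 m³·d⁻¹ = 1.240 d × 24 = 29.75 h.

τ ≈ 29.8 h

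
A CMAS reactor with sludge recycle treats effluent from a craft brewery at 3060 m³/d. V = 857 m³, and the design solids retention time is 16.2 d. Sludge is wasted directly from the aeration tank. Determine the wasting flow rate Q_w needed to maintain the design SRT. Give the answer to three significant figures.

Q_w ≈ 52.9 m³/d

For wasting at MLVSS concentration, Q_w = V/θ_c = 857.0/16.2 = 52.90 m³/d.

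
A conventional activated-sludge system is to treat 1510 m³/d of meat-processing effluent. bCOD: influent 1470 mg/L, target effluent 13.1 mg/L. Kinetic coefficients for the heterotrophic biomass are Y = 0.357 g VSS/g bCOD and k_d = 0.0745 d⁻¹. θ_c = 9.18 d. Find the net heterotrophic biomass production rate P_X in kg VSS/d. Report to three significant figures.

P_X ≈ 466 kg VSS/d

Observed yield with endogenous decay: Y_obs = Y / (1 + k_d·θ_c) = 0.357 / (1 + 0.0745 × 9.18) = 0.357 / 1.684 = 0.2120 g VSS/g bCOD.
ΔS = 1470 − 13.1 = 1457 mg/L, so the substrate removal rate is 1510 × 1457/1000 = 2200 kg bCOD/d.
Biomass produced: P_X = Y_obs·Q·ΔS = 0.2120 × 2200 ≈ 466.4 kg VSS/d.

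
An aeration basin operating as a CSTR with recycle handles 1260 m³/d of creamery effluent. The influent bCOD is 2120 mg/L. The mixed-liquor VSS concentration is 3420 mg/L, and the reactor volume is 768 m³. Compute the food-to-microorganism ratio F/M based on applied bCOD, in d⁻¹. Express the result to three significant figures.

F/M ≈ 1.02 d⁻¹

Food-to-microorganism ratio F/M = Q S₀ / (V X) = 1260 × 2120 / (768.0 × 3420) = 1.017 d⁻¹.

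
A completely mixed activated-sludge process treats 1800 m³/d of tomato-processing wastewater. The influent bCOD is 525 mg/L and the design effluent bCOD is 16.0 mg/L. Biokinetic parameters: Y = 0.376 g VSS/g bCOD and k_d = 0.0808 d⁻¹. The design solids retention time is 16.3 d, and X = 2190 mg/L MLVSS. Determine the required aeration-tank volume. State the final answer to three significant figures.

Steady-state biomass mass balance: V·X·(1 + k_d·θ_c) = Y·Q·(S₀ − S)·θ_c, so V = 0.376 × 1800 × (525 − 16.0) × 16.3 / [2190 × (1 + 0.0808 × 16.3)] = 5.62×10^6 / 5074 = 1107 m³.

V ≈ 1110 m³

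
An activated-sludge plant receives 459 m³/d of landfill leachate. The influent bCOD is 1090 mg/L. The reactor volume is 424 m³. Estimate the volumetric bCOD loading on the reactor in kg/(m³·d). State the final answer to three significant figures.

L_v = Q S₀ / V = 459 × 1090 × 10⁻³ / 424.0 = 1.180 kg/(m³·d).

L_v ≈ 1.18 kg bCOD/(m³·d)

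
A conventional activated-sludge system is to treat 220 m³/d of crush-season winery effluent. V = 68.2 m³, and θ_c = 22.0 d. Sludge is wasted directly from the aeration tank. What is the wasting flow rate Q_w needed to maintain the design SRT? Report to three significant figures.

Q_w ≈ 3.10 m³/d

With mixed-liquor wasting, θ_c = V/Q_w, so Q_w = V/θ_c = 68.20/22.0 = 3.100 m³/d.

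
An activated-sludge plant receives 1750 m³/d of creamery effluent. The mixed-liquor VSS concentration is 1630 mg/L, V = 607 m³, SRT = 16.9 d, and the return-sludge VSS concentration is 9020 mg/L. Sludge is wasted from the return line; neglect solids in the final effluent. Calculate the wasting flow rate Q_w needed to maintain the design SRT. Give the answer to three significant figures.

Q_w ≈ 6.49 m³/d

Q_w = (V·X)/(θ_c X_r) = 607.0 × 1630 / (16.9 × 9020) = 6.491 m³/d.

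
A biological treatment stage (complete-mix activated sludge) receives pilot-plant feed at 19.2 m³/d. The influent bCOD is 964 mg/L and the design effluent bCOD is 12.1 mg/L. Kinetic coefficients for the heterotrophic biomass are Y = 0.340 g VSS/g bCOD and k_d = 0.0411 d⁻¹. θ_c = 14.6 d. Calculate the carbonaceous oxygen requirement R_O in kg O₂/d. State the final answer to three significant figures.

R_O ≈ 12.8 kg O₂/d

Observed yield with endogenous decay: Y_obs = Y / (1 + k_d·θ_c) = 0.340 / (1 + 0.0411 × 14.6) = 0.340 / 1.600 = 0.2125 g VSS/g bCOD.
Substrate removed = Q·(S₀ − S) = 19.2 m³/d × (964 − 12.1) g/m³ = 1.83×10^4 g/d = 18.28 kg/d.
P_X = Y_obs·Q·(S₀ − S) = 0.2125 × 18.28 = 3.884 kg VSS/d.
R_O = Q·(S₀ − S) − 1.42·P_X = 18.28 − 1.42 × 3.884 = 12.76 kg O₂/d.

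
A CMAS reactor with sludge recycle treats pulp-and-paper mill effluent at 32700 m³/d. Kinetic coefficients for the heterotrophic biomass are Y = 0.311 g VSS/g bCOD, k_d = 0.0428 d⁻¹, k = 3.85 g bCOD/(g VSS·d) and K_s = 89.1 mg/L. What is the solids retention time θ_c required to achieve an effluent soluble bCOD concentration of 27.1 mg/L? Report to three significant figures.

θ_c ≈ 4.23 d

From 1/θ_c = Y·k·S/(K_s + S) − k_d: Y·k·S/(K_s+S) = 0.311 × 3.85 × 27.1 / (89.1 + 27.1) = 0.2792 d⁻¹.
1/θ_c = 0.2792 − 0.0428 = 0.2364 d⁻¹, so θ_c = 4.229 d.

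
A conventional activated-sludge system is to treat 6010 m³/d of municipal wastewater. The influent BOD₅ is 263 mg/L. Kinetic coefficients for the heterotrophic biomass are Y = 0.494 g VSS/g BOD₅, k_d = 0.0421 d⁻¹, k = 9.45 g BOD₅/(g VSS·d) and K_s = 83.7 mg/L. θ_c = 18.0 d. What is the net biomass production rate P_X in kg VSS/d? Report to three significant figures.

P_X ≈ 441 kg VSS/d

From the Monod/SRT balance for a CMAS, S = K_s·(1+k_d θ_c)/[θ_c·(Y k − k_d) − 1] = 83.7 × (1 + 0.0421 × 18.0) / [18.0 × (0.494 × 9.45 − 0.0421) − 1] = 147.1 / 82.27 = 1.788 mg/L.
Observed yield with endogenous decay: Y_obs = Y / (1 + k_d·θ_c) = 0.494 / (1 + 0.0421 × 18.0) = 0.494 / 1.758 = 0.2810 g VSS/g BOD₅.
Substrate removed = Q·(S₀ − S) = 6010 m³/d × (263 − 1.79) g/m³ = 1.57×10^6 g/d = 1570 kg/d.
Net biomass production P_X = Y_obs × Q·(S₀ − S) = 0.2810 × 1570 = 441.2 kg VSS/d.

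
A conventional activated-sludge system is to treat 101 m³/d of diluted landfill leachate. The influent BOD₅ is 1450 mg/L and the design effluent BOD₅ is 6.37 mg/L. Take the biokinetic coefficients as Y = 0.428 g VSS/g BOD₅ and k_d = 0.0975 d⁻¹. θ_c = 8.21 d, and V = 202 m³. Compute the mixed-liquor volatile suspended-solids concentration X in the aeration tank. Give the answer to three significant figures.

Solving the biomass balance for X: X = Y Q (S₀−S) θ_c / [V (1+k_d θ_c)] = 0.428 × 101 × (1450 − 6.37) × 8.21 / [202 × (1 + 0.0975 × 8.21)] = 1409 mg/L.

X ≈ 1410 mg/L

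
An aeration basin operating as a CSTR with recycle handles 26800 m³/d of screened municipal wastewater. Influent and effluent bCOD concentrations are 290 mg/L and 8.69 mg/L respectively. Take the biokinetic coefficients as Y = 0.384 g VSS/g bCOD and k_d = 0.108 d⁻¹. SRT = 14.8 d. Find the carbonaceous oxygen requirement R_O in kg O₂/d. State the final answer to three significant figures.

Correct the yield for decay: Y_obs = Y/(1 + k_d θ_c) = 0.384 / (1 + 0.108 × 14.8) = 0.384 / 2.598 = 0.1478.
ΔS = 290 − 8.69 = 281.3 mg/L, so the substrate removal rate is 26800 × 281.3/1000 = 7539 kg bCOD/d.
Biomass synthesised: P_X = Y_obs × 7539 = 1114 kg VSS/d.
R_O = Q·(S₀ − S) − 1.42·P_X = 7539 − 1.42 × 1114 = 5957 kg O₂/d.

R_O ≈ 5960 kg O₂/d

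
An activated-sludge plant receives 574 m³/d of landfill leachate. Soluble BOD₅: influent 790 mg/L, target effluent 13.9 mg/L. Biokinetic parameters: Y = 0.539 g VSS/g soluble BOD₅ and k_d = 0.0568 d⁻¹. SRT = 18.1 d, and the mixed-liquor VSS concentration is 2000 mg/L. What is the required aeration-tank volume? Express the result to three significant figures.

Steady-state biomass mass balance: V·X·(1 + k_d·θ_c) = Y·Q·(S₀ − S)·θ_c, so V = 0.539 × 574 × (790 − 13.9) × 18.1 / [2000 × (1 + 0.0568 × 18.1)] = 4.35×10^6 / 4056 = 1071 m³.

V ≈ 1070 m³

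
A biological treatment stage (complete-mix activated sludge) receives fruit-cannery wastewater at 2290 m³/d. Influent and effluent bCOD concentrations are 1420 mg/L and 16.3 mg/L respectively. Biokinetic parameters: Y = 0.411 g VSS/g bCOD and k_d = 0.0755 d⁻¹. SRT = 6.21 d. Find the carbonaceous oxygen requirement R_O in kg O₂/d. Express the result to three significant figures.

Y_obs = Y / (1 + k_d θ_c) = 0.411 / (1 + 0.0755 × 6.21) = 0.411 / 1.469 = 0.2798.
ΔS = 1420 − 16.3 = 1404 mg/L, so the substrate removal rate is 2290 × 1404/1000 = 3214 kg bCOD/d.
P_X = Y_obs·Q·(S₀ − S) = 0.2798 × 3214 = 899.4 kg VSS/d.
Carbonaceous O₂ demand = substrate oxidised − cell-mass equivalent = 3214 − 1.42 × 899.4 = 1937 kg O₂/d.

R_O ≈ 1940 kg O₂/d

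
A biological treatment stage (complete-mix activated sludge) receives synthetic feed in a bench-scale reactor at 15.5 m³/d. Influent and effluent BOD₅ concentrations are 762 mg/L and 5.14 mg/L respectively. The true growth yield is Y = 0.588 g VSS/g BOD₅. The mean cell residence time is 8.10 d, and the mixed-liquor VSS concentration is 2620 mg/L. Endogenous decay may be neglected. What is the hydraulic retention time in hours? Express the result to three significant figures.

τ ≈ 33.0 h

With k_d = 0 the design equation reduces to V = Y Q (S₀−S) θ_c / X = 0.588 × 15.5 × (762 − 5.14) × 8.10 / 2620 = 21.33 m³.
τ = V/Q = 21.33/15.5 = 1.376 d, or 33.02 h.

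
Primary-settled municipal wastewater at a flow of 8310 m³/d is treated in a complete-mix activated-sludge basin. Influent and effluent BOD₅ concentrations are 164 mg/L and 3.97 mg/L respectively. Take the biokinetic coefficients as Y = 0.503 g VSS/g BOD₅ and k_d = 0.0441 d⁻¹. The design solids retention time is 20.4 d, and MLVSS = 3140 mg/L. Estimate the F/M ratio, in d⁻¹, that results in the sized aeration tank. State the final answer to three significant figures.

F/M ≈ 0.190 d⁻¹

From the SRT design equation V = Y Q (S₀−S) θ_c / [X (1 + k_d θ_c)] = 0.503 × 8310 × (164 − 3.97) × 20.4 / [3140 × (1 + 0.0441 × 20.4)] = 1.36×10^7 / 5965 = 2288 m³.
F/M = applied load / biomass = Q·S₀/(V·X) = 8310 × 164 / (2288 × 3140) = 0.1897 d⁻¹.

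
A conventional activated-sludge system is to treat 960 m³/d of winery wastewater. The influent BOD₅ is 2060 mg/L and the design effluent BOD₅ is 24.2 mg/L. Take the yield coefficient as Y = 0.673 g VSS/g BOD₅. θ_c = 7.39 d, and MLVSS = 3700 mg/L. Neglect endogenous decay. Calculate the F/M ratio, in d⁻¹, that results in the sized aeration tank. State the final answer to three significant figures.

F/M ≈ 0.203 d⁻¹

Biomass mass balance (decay neglected): V·X = Y·Q·(S₀ − S)·θ_c, so V = 0.673 × 960 × (2060 − 24.2) × 7.39 / 3700 = 2627 m³.
Food-to-microorganism ratio F/M = Q S₀ / (V X) = 960 × 2060 / (2627 × 3700) = 0.2035 d⁻¹.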